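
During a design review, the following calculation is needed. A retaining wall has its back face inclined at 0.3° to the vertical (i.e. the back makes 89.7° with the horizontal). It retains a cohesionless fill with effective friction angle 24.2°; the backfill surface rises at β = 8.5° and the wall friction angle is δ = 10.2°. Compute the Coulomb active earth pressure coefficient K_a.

K_a = sin²(α+φ) / [sin²α · sin(α−δ) · (1 + √{sin(φ+δ)sin(φ−β) / (sin(α−δ)sin(α+β))})²].
With α = 89.7°, φ = 24.2°, δ = 10.2°, β = 8.5°: K_a = 0.4360.

0.436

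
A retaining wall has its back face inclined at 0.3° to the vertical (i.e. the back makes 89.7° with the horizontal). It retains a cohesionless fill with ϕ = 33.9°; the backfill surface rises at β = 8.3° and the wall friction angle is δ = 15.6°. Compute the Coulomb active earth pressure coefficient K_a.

K_a = sin²(α+φ) / [sin²α · sin(α−δ) · (1 + √{sin(φ+δ)sin(φ−β) / (sin(α−δ)sin(α+β))})²].
With α = 89.7°, φ = 33.9°, δ = 15.6°, β = 8.3°: K_a = 0.2863.

0.286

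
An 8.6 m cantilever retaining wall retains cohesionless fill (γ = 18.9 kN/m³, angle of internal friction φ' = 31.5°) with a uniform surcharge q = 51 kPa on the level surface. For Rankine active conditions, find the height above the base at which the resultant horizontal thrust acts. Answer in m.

K_a = 0.3136.
Triangular part P₁ = ½K_aγH² = 219.2 at H/3 = 2.867 m; rectangular part P₂ = K_a q H = 137.6 at H/2 = 4.300 m.
ȳ = (P₁·2.867 + P₂·4.300)/(P₁+P₂) = 3.419 m.

3.42 m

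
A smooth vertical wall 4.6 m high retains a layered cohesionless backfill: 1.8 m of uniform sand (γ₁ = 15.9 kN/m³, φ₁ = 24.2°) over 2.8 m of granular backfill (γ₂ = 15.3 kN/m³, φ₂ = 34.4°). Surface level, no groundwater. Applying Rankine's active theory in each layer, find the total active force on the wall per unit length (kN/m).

49.7 kN/m

K_a1 = tan²(45°−24.2°/2) = 0.4185; K_a2 = tan²(45°−34.4°/2) = 0.2780.
Layer 1: σ at base = K_a1 γ₁ h₁ = 11.98 kPa; P₁ = ½×11.98×1.8 = 10.78.
Layer 2: σ_v at top = γ₁h₁ = 28.62; σ_h top = K_a2×28.62 = 7.956; σ_h base = K_a2×(28.62+15.3×2.8) = 19.86.
P₂ = ½(7.956+19.86)×2.8 = 38.95. Total P_a = 10.78+38.95 = 49.73 kN/m.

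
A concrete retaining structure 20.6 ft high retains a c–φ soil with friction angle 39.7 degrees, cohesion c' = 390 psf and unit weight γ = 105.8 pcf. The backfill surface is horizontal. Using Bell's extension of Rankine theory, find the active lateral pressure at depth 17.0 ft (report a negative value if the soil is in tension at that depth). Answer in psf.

30.3 psf

K_a = (1 − sin φ)/(1 + sin φ) = 0.2204.
σ_a = K_a γ z − 2c√K_a = 0.2204×105.8×17.0 − 2×390×0.4695 = 30.25 psf.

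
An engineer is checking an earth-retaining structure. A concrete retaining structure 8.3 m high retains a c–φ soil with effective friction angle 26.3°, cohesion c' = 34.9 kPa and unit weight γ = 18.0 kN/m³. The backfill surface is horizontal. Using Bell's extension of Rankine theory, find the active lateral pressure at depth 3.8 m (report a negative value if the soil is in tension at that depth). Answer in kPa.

-17.0 kPa

K_a = (1 − sin φ)/(1 + sin φ) = 0.3859.
σ_a = K_a γ z − 2c√K_a = 0.3859×18.0×3.8 − 2×34.9×0.6212 = -16.96 kPa.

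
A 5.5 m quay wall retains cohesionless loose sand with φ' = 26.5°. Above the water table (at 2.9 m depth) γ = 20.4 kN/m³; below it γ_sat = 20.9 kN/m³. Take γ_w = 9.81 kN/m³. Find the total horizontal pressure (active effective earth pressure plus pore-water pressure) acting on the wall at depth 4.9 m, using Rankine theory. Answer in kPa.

K_a = (1 − sin φ)/(1 + sin φ) = 0.3829.
γ' = 20.9 − 9.81 = 11.09 kN/m³.
Effective vertical stress at 4.9 m: σ'_v = 20.4×2.9 + 11.09×2.00 = 81.34 kPa.
σ'_h = K_a σ'_v = 0.3829 × 81.34 = 31.15 kPa; u = γ_w × 2.00 = 19.62 kPa.
Total σ_h = 31.15 + 19.62 = 50.77 kPa.

50.8 kPa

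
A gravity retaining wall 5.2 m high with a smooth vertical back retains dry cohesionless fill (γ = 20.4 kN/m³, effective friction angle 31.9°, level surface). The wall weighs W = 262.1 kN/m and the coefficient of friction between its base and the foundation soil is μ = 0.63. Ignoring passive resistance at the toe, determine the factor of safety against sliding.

1.94

K_a = tan²(45° − 31.9°/2) = 0.3085.
P_a = ½K_aγH² = 0.5×0.3085×20.4×5.2² = 85.09 kN/m, acting at H/3 = 1.733 m above the base.
FS_sliding = μW / P_a = 0.63×262.1 / 85.09 = 1.940.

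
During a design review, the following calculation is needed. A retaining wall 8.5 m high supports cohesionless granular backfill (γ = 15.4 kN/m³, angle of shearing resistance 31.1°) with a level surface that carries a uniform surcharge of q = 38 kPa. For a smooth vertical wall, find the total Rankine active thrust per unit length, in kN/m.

280 kN/m

K_a = tan²(45° − φ/2) = 0.3188.
Soil triangle: ½ K_a γ H² = 0.5×0.3188×15.4×8.5² = 177.4 kN/m.
Surcharge rectangle: K_a q H = 0.3188×38×8.5 = 103.0 kN/m.
Total = 177.4 + 103.0 = 280.3 kN/m.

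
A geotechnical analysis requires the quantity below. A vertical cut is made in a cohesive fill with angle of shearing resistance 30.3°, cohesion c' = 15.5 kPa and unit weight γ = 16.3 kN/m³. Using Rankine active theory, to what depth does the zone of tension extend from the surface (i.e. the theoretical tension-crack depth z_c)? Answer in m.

3.31 m

K_a = tan²(45° − 30.3°/2) = 0.3293; √K_a = 0.5739.
The active pressure is zero where K_a γ z = 2c√K_a, so z_c = 2c/(γ√K_a) = 2×15.5/(16.3×0.5739) = 3.314 m.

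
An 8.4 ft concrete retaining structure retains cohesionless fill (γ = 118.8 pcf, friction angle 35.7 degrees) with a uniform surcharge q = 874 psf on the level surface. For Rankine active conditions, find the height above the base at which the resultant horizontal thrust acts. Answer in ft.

3.69 ft

K_a = 0.2630.
Triangular part P₁ = ½K_aγH² = 1102 at H/3 = 2.800 ft; rectangular part P₂ = K_a q H = 1931 at H/2 = 4.200 ft.
ȳ = (P₁·2.800 + P₂·4.200)/(P₁+P₂) = 3.691 ft.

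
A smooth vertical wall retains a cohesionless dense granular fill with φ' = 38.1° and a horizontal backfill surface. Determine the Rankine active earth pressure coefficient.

0.237

K_a = (1 − sin φ)/(1 + sin φ) = (1 − sin 38.1°)/(1 + sin 38.1°) = 0.2368.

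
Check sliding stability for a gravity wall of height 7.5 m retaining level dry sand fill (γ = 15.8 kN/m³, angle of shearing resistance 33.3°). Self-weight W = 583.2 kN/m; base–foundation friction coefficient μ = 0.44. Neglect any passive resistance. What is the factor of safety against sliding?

1.98

K_a = tan²(45° − 33.3°/2) = 0.2911.
P_a = ½K_aγH² = 0.5×0.2911×15.8×7.5² = 129.4 kN/m, acting at H/3 = 2.500 m above the base.
FS_sliding = μW / P_a = 0.44×583.2 / 129.4 = 1.983.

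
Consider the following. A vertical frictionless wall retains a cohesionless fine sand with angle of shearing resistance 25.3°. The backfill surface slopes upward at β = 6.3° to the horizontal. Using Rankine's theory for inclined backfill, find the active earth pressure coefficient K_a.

K_a = cos β · (cos β − √(cos²β − cos²φ)) / (cos β + √(cos²β − cos²φ)).
cos β = 0.9940, cos φ = 0.9041, √(cos²β − cos²φ) = 0.4130.
K_a = 0.9940 × (0.9940 − 0.4130)/(0.9940 + 0.4130) = 0.4104.

0.410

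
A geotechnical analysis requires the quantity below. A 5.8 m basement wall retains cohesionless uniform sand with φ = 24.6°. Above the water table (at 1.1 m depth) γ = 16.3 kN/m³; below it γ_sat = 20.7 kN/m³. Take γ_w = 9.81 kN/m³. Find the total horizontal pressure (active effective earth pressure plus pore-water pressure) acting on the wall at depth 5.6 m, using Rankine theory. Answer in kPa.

K_a = (1 − sin φ)/(1 + sin φ) = 0.4121.
γ' = 20.7 − 9.81 = 10.89 kN/m³.
Effective vertical stress at 5.6 m: σ'_v = 16.3×1.1 + 10.89×4.50 = 66.94 kPa.
σ'_h = K_a σ'_v = 0.4121 × 66.94 = 27.59 kPa; u = γ_w × 4.50 = 44.15 kPa.
Total σ_h = 27.59 + 44.15 = 71.73 kPa.

71.7 kPa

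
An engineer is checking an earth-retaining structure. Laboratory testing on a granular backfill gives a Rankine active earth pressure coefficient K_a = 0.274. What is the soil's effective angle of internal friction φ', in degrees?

34.7°

K_a = tan²(45° − φ/2) ⇒ 45° − φ/2 = arctan(√0.274) = 27.63°.
φ = 2(45° − 27.63°) = 34.74°.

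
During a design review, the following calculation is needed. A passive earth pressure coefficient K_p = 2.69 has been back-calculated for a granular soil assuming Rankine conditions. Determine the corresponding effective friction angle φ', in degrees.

K_p = (1+sin φ)/(1−sin φ) ⇒ sin φ = (K_p − 1)/(K_p + 1) = 0.4580.
φ = arcsin(0.4580) = 27.26°.

27.3°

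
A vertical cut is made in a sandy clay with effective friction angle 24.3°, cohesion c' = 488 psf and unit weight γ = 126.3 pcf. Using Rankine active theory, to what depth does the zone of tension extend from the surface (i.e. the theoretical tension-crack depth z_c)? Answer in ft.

12.0 ft

K_a = tan²(45° − 24.3°/2) = 0.4169; √K_a = 0.6457.
The active pressure is zero where K_a γ z = 2c√K_a, so z_c = 2c/(γ√K_a) = 2×488/(126.3×0.6457) = 11.97 ft.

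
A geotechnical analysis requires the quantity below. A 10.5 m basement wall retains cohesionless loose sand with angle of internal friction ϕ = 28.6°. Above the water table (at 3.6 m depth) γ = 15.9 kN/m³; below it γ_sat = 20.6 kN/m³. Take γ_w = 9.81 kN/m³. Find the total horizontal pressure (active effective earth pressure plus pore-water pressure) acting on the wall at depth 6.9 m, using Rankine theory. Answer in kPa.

65.1 kPa

K_a = (1 − sin φ)/(1 + sin φ) = 0.3525.
γ' = 20.6 − 9.81 = 10.79 kN/m³.
Effective vertical stress at 6.9 m: σ'_v = 15.9×3.6 + 10.79×3.30 = 92.85 kPa.
σ'_h = K_a σ'_v = 0.3525 × 92.85 = 32.73 kPa; u = γ_w × 3.30 = 32.37 kPa.
Total σ_h = 32.73 + 32.37 = 65.11 kPa.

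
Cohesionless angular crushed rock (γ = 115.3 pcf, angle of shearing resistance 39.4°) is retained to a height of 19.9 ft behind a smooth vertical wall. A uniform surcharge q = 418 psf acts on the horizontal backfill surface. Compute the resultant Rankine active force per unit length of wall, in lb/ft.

K_a = tan²(45° − φ/2) = 0.2234.
Soil triangle: ½ K_a γ H² = 0.5×0.2234×115.3×19.9² = 5101 lb/ft.
Surcharge rectangle: K_a q H = 0.2234×418×19.9 = 1859 lb/ft.
Total = 5101 + 1859 = 6960 lb/ft.

6960 lb/ft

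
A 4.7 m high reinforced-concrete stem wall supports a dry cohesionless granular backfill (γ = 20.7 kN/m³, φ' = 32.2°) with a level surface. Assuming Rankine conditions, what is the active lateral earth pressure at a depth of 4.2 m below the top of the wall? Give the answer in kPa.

26.5 kPa

K_a = (1 − sin φ)/(1 + sin φ) = 0.3047.
σ_h = K_a γ z = 0.3047 × 20.7 × 4.2 = 26.49 kPa.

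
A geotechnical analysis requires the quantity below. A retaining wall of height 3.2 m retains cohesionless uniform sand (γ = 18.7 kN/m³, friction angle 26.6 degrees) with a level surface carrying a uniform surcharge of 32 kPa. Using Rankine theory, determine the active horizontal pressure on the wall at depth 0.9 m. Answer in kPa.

K_a = (1 − sin φ)/(1 + sin φ) = 0.3814.
σ_v = γz + q = 18.7 × 0.9 + 32 = 48.83 kPa.
σ_h = K_a σ_v = 0.3814 × 48.83 = 18.63 kPa.

18.6 kPa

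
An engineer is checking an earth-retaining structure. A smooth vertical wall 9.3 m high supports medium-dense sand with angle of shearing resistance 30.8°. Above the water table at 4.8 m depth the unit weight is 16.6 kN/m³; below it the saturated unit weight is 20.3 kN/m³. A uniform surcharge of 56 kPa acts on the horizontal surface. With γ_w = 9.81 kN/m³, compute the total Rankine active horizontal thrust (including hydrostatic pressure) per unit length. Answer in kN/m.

K_a = tan²(45° − φ/2) = 0.3227.
γ' = 20.3 − 9.81 = 10.49 kN/m³. h₂ = H − d_w = 4.5 m.
σ'_h: at surface K_a·q = 18.07; at WT K_a(q+γd_w) = 43.79; at base K_a(q+γd_w+γ'h₂) = 59.02 kPa.
P₁ = ½(18.07+43.79)×4.8 = 148.5; P₂ = ½(43.79+59.02)×4.5 = 231.3; P_w = ½γ_w h₂² = 99.33.
Total = 148.5+231.3+99.33 = 479.1 kN/m.

479 kN/m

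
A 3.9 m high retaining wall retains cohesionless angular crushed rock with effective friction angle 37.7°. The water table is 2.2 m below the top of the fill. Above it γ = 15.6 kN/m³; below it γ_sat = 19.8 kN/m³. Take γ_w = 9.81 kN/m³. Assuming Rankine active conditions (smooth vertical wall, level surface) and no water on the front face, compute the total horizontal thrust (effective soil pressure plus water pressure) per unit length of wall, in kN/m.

K_a = tan²(45° − φ/2) = 0.2411.
γ' = 19.8 − 9.81 = 9.990 kN/m³. Depth below WT = 1.7 m.
σ'_h at WT = K_a γ d_w = 8.273 kPa; at base = 8.273 + K_a γ' × 1.7 = 12.37 kPa.
P₁ (0–2.2 m) = ½×8.273×2.2 = 9.100. P₂ (2.2–3.9 m) = ½(8.273+12.37)×1.7 = 17.54.
P_w = ½ γ_w h₂² = 0.5×9.81×1.7² = 14.18. Total = 9.100+17.54+14.18 = 40.82 kN/m.

40.8 kN/m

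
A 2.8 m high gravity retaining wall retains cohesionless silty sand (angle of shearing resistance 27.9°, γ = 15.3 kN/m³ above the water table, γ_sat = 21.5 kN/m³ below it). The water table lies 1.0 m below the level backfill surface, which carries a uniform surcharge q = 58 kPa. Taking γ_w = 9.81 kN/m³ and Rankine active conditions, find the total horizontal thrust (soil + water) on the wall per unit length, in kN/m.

K_a = tan²(45° − φ/2) = 0.3625.
γ' = 21.5 − 9.81 = 11.69 kN/m³. h₂ = H − d_w = 1.8 m.
σ'_h: at surface K_a·q = 21.02; at WT K_a(q+γd_w) = 26.57; at base K_a(q+γd_w+γ'h₂) = 34.20 kPa.
P₁ = ½(21.02+26.57)×1.0 = 23.80; P₂ = ½(26.57+34.20)×1.8 = 54.69; P_w = ½γ_w h₂² = 15.89.
Total = 23.80+54.69+15.89 = 94.38 kN/m.

94.4 kN/m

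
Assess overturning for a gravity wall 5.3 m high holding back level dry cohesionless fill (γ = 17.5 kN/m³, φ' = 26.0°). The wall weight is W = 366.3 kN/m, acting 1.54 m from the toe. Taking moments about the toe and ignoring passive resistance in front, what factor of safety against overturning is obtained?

K_a = tan²(45° − 26.0°/2) = 0.3905.
P_a = ½K_aγH² = 0.5×0.3905×17.5×5.3² = 95.97 kN/m, acting at H/3 = 1.767 m above the base.
Overturning moment M_o = P_a × H/3 = 95.97 × 1.767 = 169.5.
Resisting moment M_r = W × 1.54 = 366.3 × 1.54 = 564.1.
FS_overturning = M_r/M_o = 564.1/169.5 = 3.327.

3.33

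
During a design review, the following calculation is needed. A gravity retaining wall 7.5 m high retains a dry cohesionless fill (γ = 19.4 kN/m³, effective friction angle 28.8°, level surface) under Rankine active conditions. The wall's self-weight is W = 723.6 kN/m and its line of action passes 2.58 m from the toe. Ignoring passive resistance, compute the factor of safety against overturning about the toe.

3.91

K_a = tan²(45° − 28.8°/2) = 0.3498.
P_a = ½K_aγH² = 0.5×0.3498×19.4×7.5² = 190.8 kN/m, acting at H/3 = 2.500 m above the base.
Overturning moment M_o = P_a × H/3 = 190.8 × 2.500 = 477.1.
Resisting moment M_r = W × 2.58 = 723.6 × 2.58 = 1867.
FS_overturning = M_r/M_o = 1867/477.1 = 3.913.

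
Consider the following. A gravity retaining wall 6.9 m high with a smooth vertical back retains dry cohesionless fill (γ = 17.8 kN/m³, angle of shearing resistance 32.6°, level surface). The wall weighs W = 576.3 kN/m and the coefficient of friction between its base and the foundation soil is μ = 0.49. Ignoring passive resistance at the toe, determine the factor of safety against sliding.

K_a = tan²(45° − 32.6°/2) = 0.2997.
P_a = ½K_aγH² = 0.5×0.2997×17.8×6.9² = 127.0 kN/m, acting at H/3 = 2.300 m above the base.
FS_sliding = μW / P_a = 0.49×576.3 / 127.0 = 2.223.

2.22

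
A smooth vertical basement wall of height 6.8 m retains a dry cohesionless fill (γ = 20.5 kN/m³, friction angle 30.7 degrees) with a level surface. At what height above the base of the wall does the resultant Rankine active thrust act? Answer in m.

2.27 m

K_a = 0.3240.
The pressure distribution is triangular, so the resultant acts at H/3 above the base = 6.8/3 = 2.267 m.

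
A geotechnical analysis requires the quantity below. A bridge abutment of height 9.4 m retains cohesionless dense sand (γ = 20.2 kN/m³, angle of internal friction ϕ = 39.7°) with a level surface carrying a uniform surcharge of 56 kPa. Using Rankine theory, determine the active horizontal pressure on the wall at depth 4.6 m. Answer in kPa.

32.8 kPa

K_a = (1 − sin φ)/(1 + sin φ) = 0.2204.
σ_v = γz + q = 20.2 × 4.6 + 56 = 148.9 kPa.
σ_h = K_a σ_v = 0.2204 × 148.9 = 32.83 kPa.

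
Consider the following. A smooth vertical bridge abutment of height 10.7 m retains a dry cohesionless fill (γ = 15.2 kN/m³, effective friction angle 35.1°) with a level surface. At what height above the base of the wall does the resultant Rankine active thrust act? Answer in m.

3.57 m

K_a = 0.2698.
The pressure distribution is triangular, so the resultant acts at H/3 above the base = 10.7/3 = 3.567 m.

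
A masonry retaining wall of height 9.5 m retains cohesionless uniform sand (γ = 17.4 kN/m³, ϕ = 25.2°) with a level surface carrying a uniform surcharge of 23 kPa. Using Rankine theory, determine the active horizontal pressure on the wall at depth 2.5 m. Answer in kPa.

26.8 kPa

K_a = (1 − sin φ)/(1 + sin φ) = 0.4027.
σ_v = γz + q = 17.4 × 2.5 + 23 = 66.50 kPa.
σ_h = K_a σ_v = 0.4027 × 66.50 = 26.78 kPa.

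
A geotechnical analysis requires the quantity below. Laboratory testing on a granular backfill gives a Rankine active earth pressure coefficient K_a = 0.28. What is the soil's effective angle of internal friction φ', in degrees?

K_a = tan²(45° − φ/2) ⇒ 45° − φ/2 = arctan(√0.28) = 27.89°.
φ = 2(45° − 27.89°) = 34.23°.

34.2°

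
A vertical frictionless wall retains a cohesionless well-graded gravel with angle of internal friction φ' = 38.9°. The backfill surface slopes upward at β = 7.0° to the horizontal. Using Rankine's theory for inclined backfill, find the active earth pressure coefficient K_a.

K_a = cos β · (cos β − √(cos²β − cos²φ)) / (cos β + √(cos²β − cos²φ)).
cos β = 0.9925, cos φ = 0.7782, √(cos²β − cos²φ) = 0.6160.
K_a = 0.9925 × (0.9925 − 0.6160)/(0.9925 + 0.6160) = 0.2323.

0.232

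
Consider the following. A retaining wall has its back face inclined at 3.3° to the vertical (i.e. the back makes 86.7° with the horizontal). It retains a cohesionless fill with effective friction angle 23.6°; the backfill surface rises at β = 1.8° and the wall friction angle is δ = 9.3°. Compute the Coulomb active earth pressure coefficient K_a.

0.427

K_a = sin²(α+φ) / [sin²α · sin(α−δ) · (1 + √{sin(φ+δ)sin(φ−β) / (sin(α−δ)sin(α+β))})²].
With α = 86.7°, φ = 23.6°, δ = 9.3°, β = 1.8°: K_a = 0.4273.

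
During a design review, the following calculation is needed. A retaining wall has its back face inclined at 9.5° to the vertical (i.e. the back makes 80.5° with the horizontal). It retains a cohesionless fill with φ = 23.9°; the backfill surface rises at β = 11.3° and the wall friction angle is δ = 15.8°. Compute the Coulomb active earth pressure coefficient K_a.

K_a = sin²(α+φ) / [sin²α · sin(α−δ) · (1 + √{sin(φ+δ)sin(φ−β) / (sin(α−δ)sin(α+β))})²].
With α = 80.5°, φ = 23.9°, δ = 15.8°, β = 11.3°: K_a = 0.5500.

0.550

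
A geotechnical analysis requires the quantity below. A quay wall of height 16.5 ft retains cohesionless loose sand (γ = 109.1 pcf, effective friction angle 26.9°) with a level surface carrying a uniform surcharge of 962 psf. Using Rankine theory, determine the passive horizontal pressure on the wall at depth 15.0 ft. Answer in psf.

K_p = (1 + sin φ)/(1 − sin φ) = 2.653.
σ_v = γz + q = 109.1 × 15.0 + 962 = 2598 psf.
σ_h = K_p σ_v = 2.653 × 2598 = 6893 psf.

6890 psf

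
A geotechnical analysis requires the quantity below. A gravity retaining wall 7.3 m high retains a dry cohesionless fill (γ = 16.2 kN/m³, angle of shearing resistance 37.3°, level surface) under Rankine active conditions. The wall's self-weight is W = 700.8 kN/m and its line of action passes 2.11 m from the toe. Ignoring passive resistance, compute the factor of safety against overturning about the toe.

5.74

K_a = tan²(45° − 37.3°/2) = 0.2453.
P_a = ½K_aγH² = 0.5×0.2453×16.2×7.3² = 105.9 kN/m, acting at H/3 = 2.433 m above the base.
Overturning moment M_o = P_a × H/3 = 105.9 × 2.433 = 257.7.
Resisting moment M_r = W × 2.11 = 700.8 × 2.11 = 1479.
FS_overturning = M_r/M_o = 1479/257.7 = 5.738.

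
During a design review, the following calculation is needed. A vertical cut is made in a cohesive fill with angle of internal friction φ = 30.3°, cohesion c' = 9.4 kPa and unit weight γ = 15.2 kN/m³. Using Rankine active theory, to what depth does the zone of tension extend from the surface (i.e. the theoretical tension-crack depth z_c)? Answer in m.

2.16 m

K_a = tan²(45° − 30.3°/2) = 0.3293; √K_a = 0.5739.
The active pressure is zero where K_a γ z = 2c√K_a, so z_c = 2c/(γ√K_a) = 2×9.4/(15.2×0.5739) = 2.155 m.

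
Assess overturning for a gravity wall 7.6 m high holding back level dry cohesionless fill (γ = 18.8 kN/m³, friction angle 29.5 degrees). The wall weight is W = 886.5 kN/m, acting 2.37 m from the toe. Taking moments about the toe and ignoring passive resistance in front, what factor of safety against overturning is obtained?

4.49

K_a = tan²(45° − 29.5°/2) = 0.3401.
P_a = ½K_aγH² = 0.5×0.3401×18.8×7.6² = 184.7 kN/m, acting at H/3 = 2.533 m above the base.
Overturning moment M_o = P_a × H/3 = 184.7 × 2.533 = 467.8.
Resisting moment M_r = W × 2.37 = 886.5 × 2.37 = 2101.
FS_overturning = M_r/M_o = 2101/467.8 = 4.491.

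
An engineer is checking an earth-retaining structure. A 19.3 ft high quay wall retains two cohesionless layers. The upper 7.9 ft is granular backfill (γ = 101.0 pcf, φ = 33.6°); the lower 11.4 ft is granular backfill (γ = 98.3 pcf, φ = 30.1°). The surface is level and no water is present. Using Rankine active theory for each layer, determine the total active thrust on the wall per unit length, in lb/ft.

K_a1 = tan²(45°−33.6°/2) = 0.2875; K_a2 = tan²(45°−30.1°/2) = 0.3320.
Layer 1: σ at base = K_a1 γ₁ h₁ = 229.4 psf; P₁ = ½×229.4×7.9 = 906.1.
Layer 2: σ_v at top = γ₁h₁ = 797.9; σ_h top = K_a2×797.9 = 264.9; σ_h base = K_a2×(797.9+98.3×11.4) = 636.9.
P₂ = ½(264.9+636.9)×11.4 = 5140. Total P_a = 906.1+5140 = 6047 lb/ft.

6050 lb/ft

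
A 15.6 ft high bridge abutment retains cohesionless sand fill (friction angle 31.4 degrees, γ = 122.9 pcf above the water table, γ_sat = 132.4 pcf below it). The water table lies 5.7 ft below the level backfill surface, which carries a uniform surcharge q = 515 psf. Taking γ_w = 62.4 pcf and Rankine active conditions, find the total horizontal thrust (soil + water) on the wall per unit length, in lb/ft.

9480 lb/ft

K_a = tan²(45° − φ/2) = 0.3149.
γ' = 132.4 − 62.4 = 70.00 pcf. h₂ = H − d_w = 9.9 ft.
σ'_h: at surface K_a·q = 162.2; at WT K_a(q+γd_w) = 382.8; at base K_a(q+γd_w+γ'h₂) = 601.0 psf.
P₁ = ½(162.2+382.8)×5.7 = 1553; P₂ = ½(382.8+601.0)×9.9 = 4870; P_w = ½γ_w h₂² = 3058.
Total = 1553+4870+3058 = 9481 lb/ft.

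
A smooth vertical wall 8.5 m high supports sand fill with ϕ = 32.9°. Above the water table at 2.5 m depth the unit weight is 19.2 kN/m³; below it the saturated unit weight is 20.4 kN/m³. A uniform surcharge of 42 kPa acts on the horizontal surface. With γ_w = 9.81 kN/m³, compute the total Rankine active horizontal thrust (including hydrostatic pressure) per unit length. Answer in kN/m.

K_a = tan²(45° − φ/2) = 0.2960.
γ' = 20.4 − 9.81 = 10.59 kN/m³. h₂ = H − d_w = 6.0 m.
σ'_h: at surface K_a·q = 12.43; at WT K_a(q+γd_w) = 26.64; at base K_a(q+γd_w+γ'h₂) = 45.45 kPa.
P₁ = ½(12.43+26.64)×2.5 = 48.84; P₂ = ½(26.64+45.45)×6.0 = 216.3; P_w = ½γ_w h₂² = 176.6.
Total = 48.84+216.3+176.6 = 441.7 kN/m.

442 kN/m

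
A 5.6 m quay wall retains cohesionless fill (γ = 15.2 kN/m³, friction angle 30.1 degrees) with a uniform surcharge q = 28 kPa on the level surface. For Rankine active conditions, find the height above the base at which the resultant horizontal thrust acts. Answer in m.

2.24 m

K_a = 0.3320.
Triangular part P₁ = ½K_aγH² = 79.13 at H/3 = 1.867 m; rectangular part P₂ = K_a q H = 52.06 at H/2 = 2.800 m.
ȳ = (P₁·1.867 + P₂·2.800)/(P₁+P₂) = 2.237 m.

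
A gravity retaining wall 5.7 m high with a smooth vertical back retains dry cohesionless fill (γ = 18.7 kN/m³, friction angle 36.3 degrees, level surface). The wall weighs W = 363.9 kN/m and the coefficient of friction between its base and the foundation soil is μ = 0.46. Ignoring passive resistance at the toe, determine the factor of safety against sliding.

K_a = tan²(45° − 36.3°/2) = 0.2563.
P_a = ½K_aγH² = 0.5×0.2563×18.7×5.7² = 77.85 kN/m, acting at H/3 = 1.900 m above the base.
FS_sliding = μW / P_a = 0.46×363.9 / 77.85 = 2.150.

2.15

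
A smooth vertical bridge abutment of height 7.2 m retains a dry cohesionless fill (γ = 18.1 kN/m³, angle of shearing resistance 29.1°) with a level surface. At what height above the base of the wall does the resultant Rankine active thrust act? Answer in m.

2.40 m

K_a = 0.3456.
The pressure distribution is triangular, so the resultant acts at H/3 above the base = 7.2/3 = 2.400 m.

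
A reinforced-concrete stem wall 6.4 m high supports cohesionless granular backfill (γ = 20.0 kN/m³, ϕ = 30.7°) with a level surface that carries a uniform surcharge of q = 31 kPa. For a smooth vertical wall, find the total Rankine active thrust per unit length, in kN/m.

K_a = tan²(45° − φ/2) = 0.3240.
Soil triangle: ½ K_a γ H² = 0.5×0.3240×20.0×6.4² = 132.7 kN/m.
Surcharge rectangle: K_a q H = 0.3240×31×6.4 = 64.29 kN/m.
Total = 132.7 + 64.29 = 197.0 kN/m.

197 kN/m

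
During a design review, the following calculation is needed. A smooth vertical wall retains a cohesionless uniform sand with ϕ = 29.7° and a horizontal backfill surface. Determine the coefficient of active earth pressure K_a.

K_a = (1 − sin φ)/(1 + sin φ) = (1 − sin 29.7°)/(1 + sin 29.7°) = 0.3374.

0.337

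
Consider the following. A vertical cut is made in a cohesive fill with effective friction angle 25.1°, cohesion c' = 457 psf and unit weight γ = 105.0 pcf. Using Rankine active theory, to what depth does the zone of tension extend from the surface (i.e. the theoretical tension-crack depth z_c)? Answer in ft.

13.7 ft

K_a = tan²(45° − 25.1°/2) = 0.4043; √K_a = 0.6358.
The active pressure is zero where K_a γ z = 2c√K_a, so z_c = 2c/(γ√K_a) = 2×457/(105.0×0.6358) = 13.69 ft.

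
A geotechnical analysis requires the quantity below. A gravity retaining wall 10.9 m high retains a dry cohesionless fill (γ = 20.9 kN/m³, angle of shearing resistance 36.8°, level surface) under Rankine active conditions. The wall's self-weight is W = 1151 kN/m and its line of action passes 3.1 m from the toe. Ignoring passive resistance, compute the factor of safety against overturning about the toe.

K_a = tan²(45° − 36.8°/2) = 0.2508.
P_a = ½K_aγH² = 0.5×0.2508×20.9×10.9² = 311.3 kN/m, acting at H/3 = 3.633 m above the base.
Overturning moment M_o = P_a × H/3 = 311.3 × 3.633 = 1131.
Resisting moment M_r = W × 3.1 = 1151 × 3.1 = 3568.
FS_overturning = M_r/M_o = 3568/1131 = 3.154.

3.15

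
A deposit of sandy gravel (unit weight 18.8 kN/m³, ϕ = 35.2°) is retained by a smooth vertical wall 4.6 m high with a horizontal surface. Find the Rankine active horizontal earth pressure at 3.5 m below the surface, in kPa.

K_a = (1 − sin φ)/(1 + sin φ) = 0.2687.
σ_h = K_a γ z = 0.2687 × 18.8 × 3.5 = 17.68 kPa.

17.7 kPa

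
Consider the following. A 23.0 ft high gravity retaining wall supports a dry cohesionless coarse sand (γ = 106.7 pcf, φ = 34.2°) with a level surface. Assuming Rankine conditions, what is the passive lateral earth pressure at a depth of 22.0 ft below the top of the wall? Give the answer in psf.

8370 psf

K_p = (1 + sin φ)/(1 − sin φ) = 3.567.
σ_h = K_p γ z = 3.567 × 106.7 × 22.0 = 8373 psf.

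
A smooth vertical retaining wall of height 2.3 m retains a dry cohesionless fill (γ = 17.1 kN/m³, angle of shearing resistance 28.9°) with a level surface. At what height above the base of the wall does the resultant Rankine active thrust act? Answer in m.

K_a = 0.3484.
The pressure distribution is triangular, so the resultant acts at H/3 above the base = 2.3/3 = 0.7667 m.

0.767 m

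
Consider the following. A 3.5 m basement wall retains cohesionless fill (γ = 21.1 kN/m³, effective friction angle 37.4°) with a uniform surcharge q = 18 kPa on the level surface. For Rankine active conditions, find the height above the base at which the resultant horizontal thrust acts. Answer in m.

1.36 m

K_a = 0.2443.
Triangular part P₁ = ½K_aγH² = 31.57 at H/3 = 1.167 m; rectangular part P₂ = K_a q H = 15.39 at H/2 = 1.750 m.
ȳ = (P₁·1.167 + P₂·1.750)/(P₁+P₂) = 1.358 m.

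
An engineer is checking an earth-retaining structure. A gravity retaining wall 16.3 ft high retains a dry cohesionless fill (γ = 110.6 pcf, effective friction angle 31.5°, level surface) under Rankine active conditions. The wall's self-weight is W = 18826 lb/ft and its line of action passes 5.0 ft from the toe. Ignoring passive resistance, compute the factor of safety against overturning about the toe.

3.76

K_a = tan²(45° − 31.5°/2) = 0.3136.
P_a = ½K_aγH² = 0.5×0.3136×110.6×16.3² = 4608 lb/ft, acting at H/3 = 5.433 ft above the base.
Overturning moment M_o = P_a × H/3 = 4608 × 5.433 = 25040.
Resisting moment M_r = W × 5.0 = 18826 × 5.0 = 94130.
FS_overturning = M_r/M_o = 94130/25040 = 3.760.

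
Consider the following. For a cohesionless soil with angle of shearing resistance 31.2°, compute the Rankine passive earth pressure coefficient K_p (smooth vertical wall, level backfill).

3.15

K_p = (1 + sin φ)/(1 − sin φ) = tan²(45° + 31.2°/2) = 3.150.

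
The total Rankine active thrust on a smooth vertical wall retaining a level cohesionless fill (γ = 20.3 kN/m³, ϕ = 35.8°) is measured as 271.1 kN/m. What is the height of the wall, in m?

10.1 m

K_a = 0.2619. P_a = ½ K_a γ H² ⇒ H = √(2P_a/(K_a γ)).
H = √(2×271.1/(0.2619×20.3)) = 10.10 m.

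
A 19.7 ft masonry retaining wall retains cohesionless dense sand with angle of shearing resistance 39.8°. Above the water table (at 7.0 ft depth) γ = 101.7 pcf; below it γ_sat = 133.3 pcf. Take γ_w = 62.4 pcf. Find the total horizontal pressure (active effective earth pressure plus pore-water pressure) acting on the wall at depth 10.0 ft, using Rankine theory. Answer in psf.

K_a = (1 − sin φ)/(1 + sin φ) = 0.2194.
γ' = 133.3 − 62.4 = 70.90 pcf.
Effective vertical stress at 10.0 ft: σ'_v = 101.7×7.0 + 70.90×3.00 = 924.6 psf.
σ'_h = K_a σ'_v = 0.2194 × 924.6 = 202.9 psf; u = γ_w × 3.00 = 187.2 psf.
Total σ_h = 202.9 + 187.2 = 390.1 psf.

390 psf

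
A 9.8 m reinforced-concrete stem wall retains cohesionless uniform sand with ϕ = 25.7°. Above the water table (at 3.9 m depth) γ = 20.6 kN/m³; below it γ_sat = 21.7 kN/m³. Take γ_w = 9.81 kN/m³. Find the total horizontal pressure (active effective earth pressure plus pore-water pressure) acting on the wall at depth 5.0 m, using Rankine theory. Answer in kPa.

47.7 kPa

K_a = (1 − sin φ)/(1 + sin φ) = 0.3950.
γ' = 21.7 − 9.81 = 11.89 kN/m³.
Effective vertical stress at 5.0 m: σ'_v = 20.6×3.9 + 11.89×1.10 = 93.42 kPa.
σ'_h = K_a σ'_v = 0.3950 × 93.42 = 36.90 kPa; u = γ_w × 1.10 = 10.79 kPa.
Total σ_h = 36.90 + 10.79 = 47.69 kPa.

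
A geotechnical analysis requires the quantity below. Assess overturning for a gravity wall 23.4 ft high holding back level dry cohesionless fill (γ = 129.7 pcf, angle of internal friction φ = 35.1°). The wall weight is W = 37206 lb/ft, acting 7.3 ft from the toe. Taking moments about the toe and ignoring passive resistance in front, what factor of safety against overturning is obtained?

3.63

K_a = tan²(45° − 35.1°/2) = 0.2698.
P_a = ½K_aγH² = 0.5×0.2698×129.7×23.4² = 9582 lb/ft, acting at H/3 = 7.800 ft above the base.
Overturning moment M_o = P_a × H/3 = 9582 × 7.800 = 74740.
Resisting moment M_r = W × 7.3 = 37206 × 7.3 = 271600.
FS_overturning = M_r/M_o = 271600/74740 = 3.634.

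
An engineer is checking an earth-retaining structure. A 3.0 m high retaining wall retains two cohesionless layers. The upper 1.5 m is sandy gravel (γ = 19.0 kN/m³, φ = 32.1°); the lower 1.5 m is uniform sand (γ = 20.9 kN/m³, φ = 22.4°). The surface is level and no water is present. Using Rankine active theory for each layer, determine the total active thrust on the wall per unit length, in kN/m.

36.2 kN/m

K_a1 = tan²(45°−32.1°/2) = 0.3060; K_a2 = tan²(45°−22.4°/2) = 0.4482.
Layer 1: σ at base = K_a1 γ₁ h₁ = 8.721 kPa; P₁ = ½×8.721×1.5 = 6.541.
Layer 2: σ_v at top = γ₁h₁ = 28.50; σ_h top = K_a2×28.50 = 12.77; σ_h base = K_a2×(28.50+20.9×1.5) = 26.82.
P₂ = ½(12.77+26.82)×1.5 = 29.70. Total P_a = 6.541+29.70 = 36.24 kN/m.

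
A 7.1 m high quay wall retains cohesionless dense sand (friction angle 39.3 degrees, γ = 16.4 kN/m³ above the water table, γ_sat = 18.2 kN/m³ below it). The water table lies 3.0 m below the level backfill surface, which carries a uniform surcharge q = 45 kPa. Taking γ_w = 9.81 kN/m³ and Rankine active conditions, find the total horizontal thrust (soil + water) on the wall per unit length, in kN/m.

K_a = tan²(45° − φ/2) = 0.2245.
γ' = 18.2 − 9.81 = 8.390 kN/m³. h₂ = H − d_w = 4.1 m.
σ'_h: at surface K_a·q = 10.10; at WT K_a(q+γd_w) = 21.14; at base K_a(q+γd_w+γ'h₂) = 28.86 kPa.
P₁ = ½(10.10+21.14)×3.0 = 46.87; P₂ = ½(21.14+28.86)×4.1 = 102.5; P_w = ½γ_w h₂² = 82.45.
Total = 46.87+102.5+82.45 = 231.8 kN/m.

232 kN/m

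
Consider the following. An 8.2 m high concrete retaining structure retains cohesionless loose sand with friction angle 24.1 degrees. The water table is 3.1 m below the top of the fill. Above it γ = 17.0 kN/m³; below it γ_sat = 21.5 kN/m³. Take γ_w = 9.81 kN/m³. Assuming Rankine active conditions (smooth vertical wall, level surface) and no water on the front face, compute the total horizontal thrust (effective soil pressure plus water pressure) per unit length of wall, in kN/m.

339 kN/m

K_a = tan²(45° − φ/2) = 0.4201.
γ' = 21.5 − 9.81 = 11.69 kN/m³. Depth below WT = 5.1 m.
σ'_h at WT = K_a γ d_w = 22.14 kPa; at base = 22.14 + K_a γ' × 5.1 = 47.19 kPa.
P₁ (0–3.1 m) = ½×22.14×3.1 = 34.32. P₂ (3.1–8.2 m) = ½(22.14+47.19)×5.1 = 176.8.
P_w = ½ γ_w h₂² = 0.5×9.81×5.1² = 127.6. Total = 34.32+176.8+127.6 = 338.7 kN/m.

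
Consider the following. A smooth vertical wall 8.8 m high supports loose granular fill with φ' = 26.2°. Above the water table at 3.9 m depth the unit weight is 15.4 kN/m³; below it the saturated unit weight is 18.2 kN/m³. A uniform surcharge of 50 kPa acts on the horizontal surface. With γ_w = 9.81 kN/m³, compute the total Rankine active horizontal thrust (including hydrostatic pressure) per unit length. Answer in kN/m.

K_a = tan²(45° − φ/2) = 0.3874.
γ' = 18.2 − 9.81 = 8.390 kN/m³. h₂ = H − d_w = 4.9 m.
σ'_h: at surface K_a·q = 19.37; at WT K_a(q+γd_w) = 42.64; at base K_a(q+γd_w+γ'h₂) = 58.57 kPa.
P₁ = ½(19.37+42.64)×3.9 = 120.9; P₂ = ½(42.64+58.57)×4.9 = 248.0; P_w = ½γ_w h₂² = 117.8.
Total = 120.9+248.0+117.8 = 486.7 kN/m.

487 kN/m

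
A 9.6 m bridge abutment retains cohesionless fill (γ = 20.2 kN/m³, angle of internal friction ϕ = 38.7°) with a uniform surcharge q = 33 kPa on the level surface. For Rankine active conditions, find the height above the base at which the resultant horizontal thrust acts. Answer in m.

K_a = 0.2306.
Triangular part P₁ = ½K_aγH² = 214.6 at H/3 = 3.200 m; rectangular part P₂ = K_a q H = 73.05 at H/2 = 4.800 m.
ȳ = (P₁·3.200 + P₂·4.800)/(P₁+P₂) = 3.606 m.

3.61 m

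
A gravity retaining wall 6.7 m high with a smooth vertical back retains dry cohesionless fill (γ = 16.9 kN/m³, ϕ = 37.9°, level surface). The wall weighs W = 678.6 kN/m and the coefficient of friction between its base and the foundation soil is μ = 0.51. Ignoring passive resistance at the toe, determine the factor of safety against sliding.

3.82

K_a = tan²(45° − 37.9°/2) = 0.2389.
P_a = ½K_aγH² = 0.5×0.2389×16.9×6.7² = 90.63 kN/m, acting at H/3 = 2.233 m above the base.
FS_sliding = μW / P_a = 0.51×678.6 / 90.63 = 3.818.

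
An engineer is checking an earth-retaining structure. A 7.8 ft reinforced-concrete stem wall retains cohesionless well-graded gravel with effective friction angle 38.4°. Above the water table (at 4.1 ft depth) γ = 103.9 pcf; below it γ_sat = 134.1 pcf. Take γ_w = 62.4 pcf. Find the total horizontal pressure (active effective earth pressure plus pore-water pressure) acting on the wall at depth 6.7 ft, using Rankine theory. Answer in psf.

305 psf

K_a = (1 − sin φ)/(1 + sin φ) = 0.2337.
γ' = 134.1 − 62.4 = 71.70 pcf.
Effective vertical stress at 6.7 ft: σ'_v = 103.9×4.1 + 71.70×2.60 = 612.4 psf.
σ'_h = K_a σ'_v = 0.2337 × 612.4 = 143.1 psf; u = γ_w × 2.60 = 162.2 psf.
Total σ_h = 143.1 + 162.2 = 305.4 psf.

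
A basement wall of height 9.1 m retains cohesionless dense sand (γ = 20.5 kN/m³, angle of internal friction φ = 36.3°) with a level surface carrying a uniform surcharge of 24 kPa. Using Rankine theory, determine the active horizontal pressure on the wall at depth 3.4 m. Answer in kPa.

K_a = (1 − sin φ)/(1 + sin φ) = 0.2563.
σ_v = γz + q = 20.5 × 3.4 + 24 = 93.70 kPa.
σ_h = K_a σ_v = 0.2563 × 93.70 = 24.01 kPa.

24.0 kPa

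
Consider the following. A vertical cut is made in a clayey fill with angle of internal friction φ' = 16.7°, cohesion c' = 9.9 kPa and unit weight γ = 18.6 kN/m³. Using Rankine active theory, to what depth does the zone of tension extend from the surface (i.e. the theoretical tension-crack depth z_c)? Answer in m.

1.43 m

K_a = tan²(45° − 16.7°/2) = 0.5536; √K_a = 0.7440.
The active pressure is zero where K_a γ z = 2c√K_a, so z_c = 2c/(γ√K_a) = 2×9.9/(18.6×0.7440) = 1.431 m.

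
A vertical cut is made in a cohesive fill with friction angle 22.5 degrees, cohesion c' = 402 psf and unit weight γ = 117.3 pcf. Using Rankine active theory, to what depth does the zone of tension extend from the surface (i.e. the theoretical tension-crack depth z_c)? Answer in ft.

K_a = tan²(45° − 22.5°/2) = 0.4465; √K_a = 0.6682.
The active pressure is zero where K_a γ z = 2c√K_a, so z_c = 2c/(γ√K_a) = 2×402/(117.3×0.6682) = 10.26 ft.

10.3 ft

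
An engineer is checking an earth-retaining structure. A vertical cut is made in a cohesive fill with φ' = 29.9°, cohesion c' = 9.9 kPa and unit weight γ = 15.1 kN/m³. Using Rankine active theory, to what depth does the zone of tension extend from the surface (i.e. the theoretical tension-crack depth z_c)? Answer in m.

K_a = tan²(45° − 29.9°/2) = 0.3347; √K_a = 0.5785.
The active pressure is zero where K_a γ z = 2c√K_a, so z_c = 2c/(γ√K_a) = 2×9.9/(15.1×0.5785) = 2.267 m.

2.27 m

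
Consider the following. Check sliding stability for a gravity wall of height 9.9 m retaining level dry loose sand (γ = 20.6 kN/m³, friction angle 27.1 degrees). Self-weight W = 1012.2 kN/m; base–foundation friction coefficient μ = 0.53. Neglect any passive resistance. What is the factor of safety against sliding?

K_a = tan²(45° − 27.1°/2) = 0.3741.
P_a = ½K_aγH² = 0.5×0.3741×20.6×9.9² = 377.6 kN/m, acting at H/3 = 3.300 m above the base.
FS_sliding = μW / P_a = 0.53×1012.2 / 377.6 = 1.421.

1.42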